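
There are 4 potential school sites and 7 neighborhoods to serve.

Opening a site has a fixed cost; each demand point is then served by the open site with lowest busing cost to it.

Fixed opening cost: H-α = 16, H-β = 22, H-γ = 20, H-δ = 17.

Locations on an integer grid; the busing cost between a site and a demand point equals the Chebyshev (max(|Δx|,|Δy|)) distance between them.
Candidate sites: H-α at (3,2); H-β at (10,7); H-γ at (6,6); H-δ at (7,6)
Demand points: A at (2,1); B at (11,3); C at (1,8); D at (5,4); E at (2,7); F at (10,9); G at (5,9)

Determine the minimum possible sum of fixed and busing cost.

45

Open {H-δ}: assign each demand point to its cheapest open site.
  A→H-δ 5, B→H-δ 4, C→H-δ 6, D→H-δ 2, E→H-δ 5, F→H-δ 3, G→H-δ 3
  busing cost 28, fixed 17 → total 45.
Compare {H-γ}: busing cost 28 + fixed 20 = 48.
Compare {H-α}: busing cost 36 + fixed 16 = 52.
Compare {H-α, H-δ}: busing cost 24 + fixed 33 = 57.
All other subsets cost ≥ 48. Minimum total cost: 45.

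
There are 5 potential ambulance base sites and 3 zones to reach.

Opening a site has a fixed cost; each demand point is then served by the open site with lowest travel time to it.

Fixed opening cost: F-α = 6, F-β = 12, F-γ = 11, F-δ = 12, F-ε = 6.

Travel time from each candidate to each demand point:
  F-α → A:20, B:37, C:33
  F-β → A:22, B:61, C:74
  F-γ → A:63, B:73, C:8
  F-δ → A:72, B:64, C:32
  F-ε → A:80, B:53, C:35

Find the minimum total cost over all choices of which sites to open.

82

Open {F-α, F-γ}: assign each demand point to its cheapest open site.
  A→F-α 20, B→F-α 37, C→F-γ 8
  travel time 65, fixed 17 → total 82.
Compare {F-α, F-γ, F-ε}: travel time 65 + fixed 23 = 88.
Compare {F-α, F-β, F-γ}: travel time 65 + fixed 29 = 94.
Compare {F-α, F-γ, F-δ}: travel time 65 + fixed 29 = 94.
All other subsets cost ≥ 88. Minimum total cost: 82.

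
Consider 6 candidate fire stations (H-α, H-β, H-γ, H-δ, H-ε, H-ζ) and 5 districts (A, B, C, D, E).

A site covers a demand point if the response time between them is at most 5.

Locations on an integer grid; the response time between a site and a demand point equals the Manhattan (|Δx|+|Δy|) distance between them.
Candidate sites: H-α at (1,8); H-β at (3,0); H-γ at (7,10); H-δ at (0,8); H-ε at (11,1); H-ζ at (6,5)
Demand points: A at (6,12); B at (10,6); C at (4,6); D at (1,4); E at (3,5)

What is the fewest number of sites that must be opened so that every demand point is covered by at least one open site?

Coverage sets (demand points within 5 of each site):
  H-α: {C, D, E}
  H-β: {E}
  H-γ: {A}
  H-δ: {D}
  H-ε: {}
  H-ζ: {B, C, E}
No 2 sites suffice: every size-2 union leaves at least one demand point uncovered.
But {H-α, H-γ, H-ζ} covers everything, so the minimum is 3.

3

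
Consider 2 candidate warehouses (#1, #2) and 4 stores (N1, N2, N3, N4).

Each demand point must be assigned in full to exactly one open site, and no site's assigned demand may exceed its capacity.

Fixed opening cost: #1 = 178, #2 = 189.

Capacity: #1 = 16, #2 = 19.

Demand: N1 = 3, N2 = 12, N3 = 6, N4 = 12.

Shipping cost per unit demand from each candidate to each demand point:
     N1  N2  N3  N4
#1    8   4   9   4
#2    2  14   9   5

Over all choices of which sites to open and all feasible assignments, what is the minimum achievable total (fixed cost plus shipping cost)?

553

Open {#1, #2}; cheapest assignment that respects the capacities:
  #1 (cap 16, load 15): N1, N2 — cost 3×8 + 12×4 = 72
  #2 (cap 19, load 18): N3, N4 — cost 6×9 + 12×5 = 114
  Shipping 186, fixed 367 → total 553.
  Any other capacity-feasible assignment to {#1, #2} ships for at least 186.
Total demand is 33 and no other set of sites has combined capacity ≥ 33, so {#1, #2} is the only feasible choice of open sites. Minimum: 553.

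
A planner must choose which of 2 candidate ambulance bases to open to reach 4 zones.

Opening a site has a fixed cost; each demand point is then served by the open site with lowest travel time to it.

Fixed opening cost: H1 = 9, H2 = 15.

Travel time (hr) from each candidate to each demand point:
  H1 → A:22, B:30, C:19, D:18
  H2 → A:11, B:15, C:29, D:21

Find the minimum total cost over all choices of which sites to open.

87

Open {H1, H2}: assign each demand point to its cheapest open site.
  A→H2 11, B→H2 15, C→H1 19, D→H1 18
  travel time 63, fixed 24 → total 87.
Compare {H2}: travel time 76 + fixed 15 = 91.
Compare {H1}: travel time 89 + fixed 9 = 98.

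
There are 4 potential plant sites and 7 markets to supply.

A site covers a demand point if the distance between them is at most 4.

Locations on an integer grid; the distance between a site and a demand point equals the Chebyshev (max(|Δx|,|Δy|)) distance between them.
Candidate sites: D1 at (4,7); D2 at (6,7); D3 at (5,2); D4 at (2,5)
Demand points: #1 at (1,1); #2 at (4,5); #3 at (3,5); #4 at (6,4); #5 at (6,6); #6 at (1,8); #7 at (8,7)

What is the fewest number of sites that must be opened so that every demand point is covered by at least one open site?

2

Coverage sets (demand points within 4 of each site):
  D1: {#2, #3, #4, #5, #6, #7}
  D2: {#2, #3, #4, #5, #7}
  D3: {#1, #2, #3, #4, #5}
  D4: {#1, #2, #3, #4, #5, #6}
No single site covers all 7 demand points.
But {D1, D3} covers everything, so the minimum is 2.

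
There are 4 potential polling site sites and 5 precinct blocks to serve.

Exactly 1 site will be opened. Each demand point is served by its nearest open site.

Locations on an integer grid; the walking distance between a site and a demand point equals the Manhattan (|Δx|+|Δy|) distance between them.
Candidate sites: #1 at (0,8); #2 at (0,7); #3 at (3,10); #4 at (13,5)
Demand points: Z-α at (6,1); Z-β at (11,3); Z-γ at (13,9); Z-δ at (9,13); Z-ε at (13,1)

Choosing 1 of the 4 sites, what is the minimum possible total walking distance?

Open {#4}.
  Z-α→#4 11, Z-β→#4 4, Z-γ→#4 4, Z-δ→#4 12, Z-ε→#4 4  ⇒ total 35.
Compare {#3}: total 66.
Compare {#2}: total 76.
No size-1 selection does better; minimum is 35.

35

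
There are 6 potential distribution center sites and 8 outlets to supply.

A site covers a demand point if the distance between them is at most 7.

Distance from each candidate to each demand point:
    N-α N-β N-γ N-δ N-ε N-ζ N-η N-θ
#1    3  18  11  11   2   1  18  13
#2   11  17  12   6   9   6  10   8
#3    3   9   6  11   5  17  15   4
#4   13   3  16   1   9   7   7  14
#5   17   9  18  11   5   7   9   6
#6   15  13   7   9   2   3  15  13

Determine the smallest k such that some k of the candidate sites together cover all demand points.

Coverage sets (demand points within 7 of each site):
  #1: {N-α, N-ε, N-ζ}
  #2: {N-δ, N-ζ}
  #3: {N-α, N-γ, N-ε, N-θ}
  #4: {N-β, N-δ, N-ζ, N-η}
  #5: {N-ε, N-ζ, N-θ}
  #6: {N-γ, N-ε, N-ζ}
No single site covers all 8 demand points.
But {#3, #4} covers everything, so the minimum is 2.

2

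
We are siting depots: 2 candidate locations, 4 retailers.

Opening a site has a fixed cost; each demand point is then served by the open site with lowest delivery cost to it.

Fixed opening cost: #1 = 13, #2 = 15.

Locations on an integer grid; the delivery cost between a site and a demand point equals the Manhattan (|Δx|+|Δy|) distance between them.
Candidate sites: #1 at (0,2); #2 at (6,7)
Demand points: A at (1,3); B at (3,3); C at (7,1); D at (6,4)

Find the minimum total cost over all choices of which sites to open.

Open {#1}: assign each demand point to its cheapest open site.
  A→#1 2, B→#1 4, C→#1 8, D→#1 8
  delivery cost 22, fixed 13 → total 35.
Compare {#2}: delivery cost 26 + fixed 15 = 41.
Compare {#1, #2}: delivery cost 16 + fixed 28 = 44.

35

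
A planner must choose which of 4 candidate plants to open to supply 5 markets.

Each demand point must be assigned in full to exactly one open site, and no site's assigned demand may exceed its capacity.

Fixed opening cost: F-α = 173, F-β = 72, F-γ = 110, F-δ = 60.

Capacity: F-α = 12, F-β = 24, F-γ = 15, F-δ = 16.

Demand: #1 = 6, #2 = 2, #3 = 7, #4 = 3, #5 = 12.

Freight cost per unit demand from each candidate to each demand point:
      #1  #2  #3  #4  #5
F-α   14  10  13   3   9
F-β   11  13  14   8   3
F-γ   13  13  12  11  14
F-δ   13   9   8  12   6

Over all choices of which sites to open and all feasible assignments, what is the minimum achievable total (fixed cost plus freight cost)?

332

Open {F-β, F-δ}; cheapest assignment that respects the capacities:
  F-β (cap 24, load 21): #1, #4, #5 — cost 6×11 + 3×8 + 12×3 = 126
  F-δ (cap 16, load 9): #2, #3 — cost 2×9 + 7×8 = 74
  Shipping 200, fixed 132 → total 332.
  Any other capacity-feasible assignment to {F-β, F-δ} ships for at least 200.
Compare {F-β, F-γ}: its best feasible assignment gives total 418.
Compare {F-β, F-γ, F-δ}: its best feasible assignment gives total 442.
Every other set of open sites that can feasibly serve all demand totals ≥ 418 even under its best assignment. Minimum: 332.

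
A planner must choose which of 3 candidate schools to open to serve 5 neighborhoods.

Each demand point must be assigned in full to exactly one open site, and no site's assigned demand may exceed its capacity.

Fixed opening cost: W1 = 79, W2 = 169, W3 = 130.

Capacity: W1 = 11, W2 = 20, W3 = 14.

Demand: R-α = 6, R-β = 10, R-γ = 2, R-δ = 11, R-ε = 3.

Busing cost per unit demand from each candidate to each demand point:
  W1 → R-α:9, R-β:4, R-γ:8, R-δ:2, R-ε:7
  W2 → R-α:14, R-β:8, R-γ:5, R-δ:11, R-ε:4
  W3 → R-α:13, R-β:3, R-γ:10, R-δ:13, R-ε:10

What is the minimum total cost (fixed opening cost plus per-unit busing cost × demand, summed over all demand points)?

536

Open {W1, W2, W3}; cheapest assignment that respects the capacities:
  W1 (cap 11, load 11): R-δ — cost 11×2 = 22
  W2 (cap 20, load 11): R-α, R-γ, R-ε — cost 6×14 + 2×5 + 3×4 = 106
  W3 (cap 14, load 10): R-β — cost 10×3 = 30
  Shipping 158, fixed 378 → total 536.
  Any other capacity-feasible assignment to {W1, W2, W3} ships for at least 158.
Compare {W2, W3}: its best feasible assignment gives total 566.
Every other set of open sites that can feasibly serve all demand totals ≥ 566 even under its best assignment. Minimum: 536.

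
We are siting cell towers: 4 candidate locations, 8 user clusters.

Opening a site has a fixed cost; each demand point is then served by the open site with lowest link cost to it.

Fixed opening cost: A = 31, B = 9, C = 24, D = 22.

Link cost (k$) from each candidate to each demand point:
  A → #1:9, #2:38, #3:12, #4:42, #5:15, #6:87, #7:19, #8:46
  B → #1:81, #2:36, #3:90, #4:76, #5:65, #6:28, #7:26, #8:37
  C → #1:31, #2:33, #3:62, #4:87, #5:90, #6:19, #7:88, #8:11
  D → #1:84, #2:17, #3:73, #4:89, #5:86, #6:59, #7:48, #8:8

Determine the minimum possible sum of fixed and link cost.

Open {A, B, D}: assign each demand point to its cheapest open site.
  #1→A 9, #2→D 17, #3→A 12, #4→A 42, #5→A 15, #6→B 28, #7→A 19, #8→D 8
  link cost 150, fixed 62 → total 212.
Compare {A, C}: link cost 160 + fixed 55 = 215.
Compare {A, C, D}: link cost 141 + fixed 77 = 218.
Compare {A, B, C}: link cost 160 + fixed 64 = 224.
All other subsets cost ≥ 215. Minimum total cost: 212.

212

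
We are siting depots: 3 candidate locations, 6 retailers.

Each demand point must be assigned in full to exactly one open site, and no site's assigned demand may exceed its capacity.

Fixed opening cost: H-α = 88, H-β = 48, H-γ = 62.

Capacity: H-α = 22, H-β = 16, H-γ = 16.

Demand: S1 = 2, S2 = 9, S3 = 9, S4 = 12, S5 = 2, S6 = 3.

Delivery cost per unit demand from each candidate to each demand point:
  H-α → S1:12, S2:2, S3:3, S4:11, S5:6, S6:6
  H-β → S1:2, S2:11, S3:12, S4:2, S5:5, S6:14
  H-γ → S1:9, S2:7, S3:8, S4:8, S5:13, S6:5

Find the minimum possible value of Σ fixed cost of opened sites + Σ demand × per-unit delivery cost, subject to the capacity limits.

Open {H-α, H-β}; cheapest assignment that respects the capacities:
  H-α (cap 22, load 21): S2, S3, S6 — cost 9×2 + 9×3 + 3×6 = 63
  H-β (cap 16, load 16): S1, S4, S5 — cost 2×2 + 12×2 + 2×5 = 38
  Shipping 101, fixed 136 → total 237.
  Any other capacity-feasible assignment to {H-α, H-β} ships for at least 101.
Compare {H-α, H-β, H-γ}: its best feasible assignment gives total 296.
Compare {H-α, H-γ}: its best feasible assignment gives total 342.
Every other set of open sites that can feasibly serve all demand totals ≥ 296 even under its best assignment. Minimum: 237.

237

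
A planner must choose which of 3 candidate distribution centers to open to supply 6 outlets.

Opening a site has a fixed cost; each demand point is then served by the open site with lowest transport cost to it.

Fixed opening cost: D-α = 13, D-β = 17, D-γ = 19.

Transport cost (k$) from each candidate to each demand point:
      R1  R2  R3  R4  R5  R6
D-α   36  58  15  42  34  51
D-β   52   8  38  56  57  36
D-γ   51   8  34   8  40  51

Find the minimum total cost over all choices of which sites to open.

184

Open {D-α, D-γ}: assign each demand point to its cheapest open site.
  R1→D-α 36, R2→D-γ 8, R3→D-α 15, R4→D-γ 8, R5→D-α 34, R6→D-α 51
  transport cost 152, fixed 32 → total 184.
Compare {D-α, D-β, D-γ}: transport cost 137 + fixed 49 = 186.
Compare {D-α, D-β}: transport cost 171 + fixed 30 = 201.
Compare {D-γ}: transport cost 192 + fixed 19 = 211.
All other subsets cost ≥ 186. Minimum total cost: 184.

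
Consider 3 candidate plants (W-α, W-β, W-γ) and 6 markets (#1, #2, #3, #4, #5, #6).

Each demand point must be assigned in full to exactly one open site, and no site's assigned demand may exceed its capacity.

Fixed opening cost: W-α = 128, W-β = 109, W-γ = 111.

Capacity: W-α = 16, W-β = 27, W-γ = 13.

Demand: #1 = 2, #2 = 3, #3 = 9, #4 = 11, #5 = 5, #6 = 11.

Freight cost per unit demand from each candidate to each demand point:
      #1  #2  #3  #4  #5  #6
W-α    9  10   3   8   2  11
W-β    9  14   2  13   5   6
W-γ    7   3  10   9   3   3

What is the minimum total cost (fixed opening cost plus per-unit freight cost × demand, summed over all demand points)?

Open {W-α, W-β}; cheapest assignment that respects the capacities:
  W-α (cap 16, load 16): #4, #5 — cost 11×8 + 5×2 = 98
  W-β (cap 27, load 25): #1, #2, #3, #6 — cost 2×9 + 3×14 + 9×2 + 11×6 = 144
  Shipping 242, fixed 237 → total 479.
  Any other capacity-feasible assignment to {W-α, W-β} ships for at least 242.
Compare {W-α, W-β, W-γ}: its best feasible assignment gives total 553.
Every other set of open sites that can feasibly serve all demand totals ≥ 553 even under its best assignment. Minimum: 479.

479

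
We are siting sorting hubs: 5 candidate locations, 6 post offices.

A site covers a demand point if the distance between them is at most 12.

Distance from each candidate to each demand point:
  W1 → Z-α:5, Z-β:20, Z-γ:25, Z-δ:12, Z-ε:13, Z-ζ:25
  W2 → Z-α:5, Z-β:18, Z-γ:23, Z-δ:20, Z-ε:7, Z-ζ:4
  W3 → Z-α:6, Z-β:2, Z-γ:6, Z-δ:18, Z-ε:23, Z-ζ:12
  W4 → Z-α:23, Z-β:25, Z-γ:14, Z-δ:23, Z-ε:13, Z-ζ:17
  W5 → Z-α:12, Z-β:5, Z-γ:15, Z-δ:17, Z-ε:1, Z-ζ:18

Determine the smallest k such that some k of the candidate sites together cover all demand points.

Coverage sets (demand points within 12 of each site):
  W1: {Z-α, Z-δ}
  W2: {Z-α, Z-ε, Z-ζ}
  W3: {Z-α, Z-β, Z-γ, Z-ζ}
  W4: {}
  W5: {Z-α, Z-β, Z-ε}
No 2 sites suffice: every size-2 union leaves at least one demand point uncovered.
But {W1, W2, W3} covers everything, so the minimum is 3.

3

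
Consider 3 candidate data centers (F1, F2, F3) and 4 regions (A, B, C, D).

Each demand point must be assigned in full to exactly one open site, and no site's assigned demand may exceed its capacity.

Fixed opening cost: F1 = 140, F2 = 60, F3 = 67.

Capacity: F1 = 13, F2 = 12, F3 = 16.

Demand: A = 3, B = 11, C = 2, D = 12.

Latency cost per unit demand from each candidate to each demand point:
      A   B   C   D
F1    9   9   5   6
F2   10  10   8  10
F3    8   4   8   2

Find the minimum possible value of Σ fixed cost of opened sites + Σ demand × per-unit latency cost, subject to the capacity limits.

331

Open {F2, F3}; cheapest assignment that respects the capacities:
  F2 (cap 12, load 12): D — cost 12×10 = 120
  F3 (cap 16, load 16): A, B, C — cost 3×8 + 11×4 + 2×8 = 84
  Shipping 204, fixed 127 → total 331.
  Any other capacity-feasible assignment to {F2, F3} ships for at least 204.
Compare {F1, F3}: its best feasible assignment gives total 363.
Compare {F1, F2, F3}: its best feasible assignment gives total 423.
Every other set of open sites that can feasibly serve all demand totals ≥ 363 even under its best assignment. Minimum: 331.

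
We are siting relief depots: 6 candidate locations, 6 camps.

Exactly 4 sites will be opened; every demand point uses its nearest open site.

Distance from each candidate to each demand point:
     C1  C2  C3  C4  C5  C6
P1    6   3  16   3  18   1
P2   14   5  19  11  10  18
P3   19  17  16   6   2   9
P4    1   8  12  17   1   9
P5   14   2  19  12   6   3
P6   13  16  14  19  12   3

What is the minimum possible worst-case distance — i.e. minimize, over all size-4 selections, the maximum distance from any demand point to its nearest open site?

Open {P1, P2, P3, P4}.
  Farthest demand point is C3 at distance 12 (to P4); all others are ≤ 12.
With {P1, P2, P4, P5} the worst case is 12.
With {P1, P2, P4, P6} the worst case is 12.
No size-4 selection achieves below 12.

12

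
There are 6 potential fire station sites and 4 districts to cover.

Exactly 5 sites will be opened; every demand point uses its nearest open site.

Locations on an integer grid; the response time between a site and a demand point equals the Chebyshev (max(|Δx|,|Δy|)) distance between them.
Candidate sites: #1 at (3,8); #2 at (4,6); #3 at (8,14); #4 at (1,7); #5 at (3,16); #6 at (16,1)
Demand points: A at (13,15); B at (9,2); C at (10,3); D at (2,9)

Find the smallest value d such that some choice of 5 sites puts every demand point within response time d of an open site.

Open {#1, #2, #3, #4, #5}.
  Farthest demand point is C at response time 6 (to #2); all others are ≤ 6.
With {#1, #2, #3, #4, #6} the worst case is 6.
With {#1, #2, #3, #5, #6} the worst case is 6.
No size-5 selection achieves below 6.

6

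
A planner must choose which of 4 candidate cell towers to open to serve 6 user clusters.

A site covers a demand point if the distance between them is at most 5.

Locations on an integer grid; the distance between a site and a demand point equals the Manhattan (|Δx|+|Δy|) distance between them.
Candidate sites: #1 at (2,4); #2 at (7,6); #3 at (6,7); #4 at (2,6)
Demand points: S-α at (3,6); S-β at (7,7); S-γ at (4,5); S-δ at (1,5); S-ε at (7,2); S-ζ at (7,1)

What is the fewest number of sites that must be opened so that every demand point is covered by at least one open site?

2

Coverage sets (demand points within 5 of each site):
  #1: {S-α, S-γ, S-δ}
  #2: {S-α, S-β, S-γ, S-ε, S-ζ}
  #3: {S-α, S-β, S-γ}
  #4: {S-α, S-γ, S-δ}
No single site covers all 6 demand points.
But {#1, #2} covers everything, so the minimum is 2.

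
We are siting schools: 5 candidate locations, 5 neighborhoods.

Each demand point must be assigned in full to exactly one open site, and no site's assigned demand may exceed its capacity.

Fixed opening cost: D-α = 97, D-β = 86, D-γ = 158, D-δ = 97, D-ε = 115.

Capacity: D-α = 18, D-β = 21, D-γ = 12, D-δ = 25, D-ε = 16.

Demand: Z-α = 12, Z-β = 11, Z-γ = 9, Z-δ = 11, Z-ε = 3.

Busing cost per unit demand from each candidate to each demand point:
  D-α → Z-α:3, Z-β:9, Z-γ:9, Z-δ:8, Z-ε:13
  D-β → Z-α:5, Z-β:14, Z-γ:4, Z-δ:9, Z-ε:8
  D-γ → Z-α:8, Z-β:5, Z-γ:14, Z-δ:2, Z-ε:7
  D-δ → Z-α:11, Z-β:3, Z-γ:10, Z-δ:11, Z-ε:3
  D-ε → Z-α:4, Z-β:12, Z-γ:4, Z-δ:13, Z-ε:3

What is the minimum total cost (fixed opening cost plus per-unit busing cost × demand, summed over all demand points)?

442

Open {D-β, D-δ}; cheapest assignment that respects the capacities:
  D-β (cap 21, load 21): Z-α, Z-γ — cost 12×5 + 9×4 = 96
  D-δ (cap 25, load 25): Z-β, Z-δ, Z-ε — cost 11×3 + 11×11 + 3×3 = 163
  Shipping 259, fixed 183 → total 442.
  Any other capacity-feasible assignment to {D-β, D-δ} ships for at least 259.
Compare {D-α, D-β, D-δ}: its best feasible assignment gives total 493.
Compare {D-β, D-γ, D-δ}: its best feasible assignment gives total 501.
Every other set of open sites that can feasibly serve all demand totals ≥ 493 even under its best assignment. Minimum: 442.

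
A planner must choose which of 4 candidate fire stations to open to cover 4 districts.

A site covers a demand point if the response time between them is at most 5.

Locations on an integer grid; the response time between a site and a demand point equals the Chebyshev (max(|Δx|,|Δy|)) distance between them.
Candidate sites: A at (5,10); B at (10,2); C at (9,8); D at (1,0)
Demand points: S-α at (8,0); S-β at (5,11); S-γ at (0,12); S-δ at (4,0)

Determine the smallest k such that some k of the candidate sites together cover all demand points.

3

Coverage sets (demand points within 5 of each site):
  A: {S-β, S-γ}
  B: {S-α}
  C: {S-β}
  D: {S-δ}
No 2 sites suffice: every size-2 union leaves at least one demand point uncovered.
But {A, B, D} covers everything, so the minimum is 3.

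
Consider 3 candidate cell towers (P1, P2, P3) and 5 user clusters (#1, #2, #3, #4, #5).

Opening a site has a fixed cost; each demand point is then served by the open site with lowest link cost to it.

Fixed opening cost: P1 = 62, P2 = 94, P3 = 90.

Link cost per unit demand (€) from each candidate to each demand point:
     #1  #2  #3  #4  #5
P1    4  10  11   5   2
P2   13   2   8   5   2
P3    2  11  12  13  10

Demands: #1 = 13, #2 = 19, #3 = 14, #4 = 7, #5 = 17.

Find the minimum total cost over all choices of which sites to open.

427

Open {P1, P2}: assign each demand point to its cheapest open site.
  #1→P1 13×4=52, #2→P2 19×2=38, #3→P2 14×8=112, #4→P1 7×5=35, #5→P1 17×2=34
  link cost 271, fixed 156 → total 427.
Compare {P2, P3}: link cost 245 + fixed 184 = 429.
Compare {P2}: link cost 388 + fixed 94 = 482.
Compare {P1, P2, P3}: link cost 245 + fixed 246 = 491.
All other subsets cost ≥ 429. Minimum total cost: 427.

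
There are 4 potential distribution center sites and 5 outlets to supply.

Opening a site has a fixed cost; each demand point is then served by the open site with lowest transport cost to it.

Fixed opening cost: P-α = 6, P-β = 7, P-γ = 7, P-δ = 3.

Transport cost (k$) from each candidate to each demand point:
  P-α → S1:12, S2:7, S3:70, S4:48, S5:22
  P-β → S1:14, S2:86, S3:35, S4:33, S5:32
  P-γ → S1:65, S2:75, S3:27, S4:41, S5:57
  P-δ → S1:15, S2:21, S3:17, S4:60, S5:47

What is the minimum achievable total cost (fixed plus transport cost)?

107

Open {P-α, P-β, P-δ}: assign each demand point to its cheapest open site.
  S1→P-α 12, S2→P-α 7, S3→P-δ 17, S4→P-β 33, S5→P-α 22
  transport cost 91, fixed 16 → total 107.
Compare {P-α, P-β, P-γ, P-δ}: transport cost 91 + fixed 23 = 114.
Compare {P-α, P-δ}: transport cost 106 + fixed 9 = 115.
Compare {P-α, P-γ, P-δ}: transport cost 99 + fixed 16 = 115.
All other subsets cost ≥ 114. Minimum total cost: 107.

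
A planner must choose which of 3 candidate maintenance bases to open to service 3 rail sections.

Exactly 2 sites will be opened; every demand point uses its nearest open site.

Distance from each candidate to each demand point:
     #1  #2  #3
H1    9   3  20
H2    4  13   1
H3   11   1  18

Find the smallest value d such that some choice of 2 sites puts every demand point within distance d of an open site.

4

Open {H1, H2}.
  Farthest demand point is #1 at distance 4 (to H2); all others are ≤ 4.
With {H2, H3} the worst case is 4.
With {H1, H3} the worst case is 18.
No size-2 selection achieves below 4.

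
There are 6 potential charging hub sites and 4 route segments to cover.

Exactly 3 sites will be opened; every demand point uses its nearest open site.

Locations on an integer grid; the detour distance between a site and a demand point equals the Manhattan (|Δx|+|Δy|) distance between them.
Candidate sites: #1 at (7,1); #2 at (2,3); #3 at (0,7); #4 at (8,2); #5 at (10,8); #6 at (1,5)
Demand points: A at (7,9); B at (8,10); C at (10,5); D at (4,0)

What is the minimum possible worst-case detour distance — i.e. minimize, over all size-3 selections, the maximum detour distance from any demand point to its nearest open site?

Open {#1, #2, #5}.
  Farthest demand point is A at detour distance 4 (to #5); all others are ≤ 4.
With {#1, #3, #5} the worst case is 4.
With {#1, #4, #5} the worst case is 4.
No size-3 selection achieves below 4.

4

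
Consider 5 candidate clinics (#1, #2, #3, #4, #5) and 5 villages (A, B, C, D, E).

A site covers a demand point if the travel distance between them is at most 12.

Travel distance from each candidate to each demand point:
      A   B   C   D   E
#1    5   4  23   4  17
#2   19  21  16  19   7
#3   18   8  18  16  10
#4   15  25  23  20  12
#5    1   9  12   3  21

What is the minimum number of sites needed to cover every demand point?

2

Coverage sets (demand points within 12 of each site):
  #1: {A, B, D}
  #2: {E}
  #3: {B, E}
  #4: {E}
  #5: {A, B, C, D}
No single site covers all 5 demand points.
But {#2, #5} covers everything, so the minimum is 2.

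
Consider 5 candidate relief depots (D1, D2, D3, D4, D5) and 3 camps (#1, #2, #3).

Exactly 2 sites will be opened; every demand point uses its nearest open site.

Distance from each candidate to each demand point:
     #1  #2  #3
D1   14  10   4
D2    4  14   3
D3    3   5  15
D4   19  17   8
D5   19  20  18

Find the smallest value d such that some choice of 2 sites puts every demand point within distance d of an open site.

Open {D1, D3}.
  Farthest demand point is #2 at distance 5 (to D3); all others are ≤ 5.
With {D2, D3} the worst case is 5.
With {D3, D4} the worst case is 8.
No size-2 selection achieves below 5.

5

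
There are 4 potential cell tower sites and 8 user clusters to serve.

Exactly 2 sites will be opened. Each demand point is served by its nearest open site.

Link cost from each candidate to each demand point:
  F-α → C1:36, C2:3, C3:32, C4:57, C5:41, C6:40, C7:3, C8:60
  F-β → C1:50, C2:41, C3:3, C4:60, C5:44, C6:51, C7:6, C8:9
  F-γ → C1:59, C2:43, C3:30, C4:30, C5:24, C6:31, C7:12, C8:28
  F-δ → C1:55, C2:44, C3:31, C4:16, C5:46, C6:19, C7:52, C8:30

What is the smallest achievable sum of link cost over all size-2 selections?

Open {F-α, F-δ}.
  C1→F-α 36, C2→F-α 3, C3→F-δ 31, C4→F-δ 16, C5→F-α 41, C6→F-δ 19, C7→F-α 3, C8→F-δ 30  ⇒ total 179.
Compare {F-α, F-γ}: total 185.
Compare {F-β, F-δ}: total 188.
No size-2 selection does better; minimum is 179.

179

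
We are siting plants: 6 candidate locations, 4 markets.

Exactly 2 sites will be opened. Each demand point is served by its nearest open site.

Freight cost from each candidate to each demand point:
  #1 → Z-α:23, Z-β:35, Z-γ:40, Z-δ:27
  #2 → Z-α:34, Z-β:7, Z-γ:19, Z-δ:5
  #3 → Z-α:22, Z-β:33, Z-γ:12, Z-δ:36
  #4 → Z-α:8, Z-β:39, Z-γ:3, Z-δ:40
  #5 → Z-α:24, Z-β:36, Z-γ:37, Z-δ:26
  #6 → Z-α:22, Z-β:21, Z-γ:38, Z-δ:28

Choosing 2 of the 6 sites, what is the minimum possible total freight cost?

23

Open {#2, #4}.
  Z-α→#4 8, Z-β→#2 7, Z-γ→#4 3, Z-δ→#2 5  ⇒ total 23.
Compare {#2, #3}: total 46.
Compare {#2, #6}: total 53.
No size-2 selection does better; minimum is 23.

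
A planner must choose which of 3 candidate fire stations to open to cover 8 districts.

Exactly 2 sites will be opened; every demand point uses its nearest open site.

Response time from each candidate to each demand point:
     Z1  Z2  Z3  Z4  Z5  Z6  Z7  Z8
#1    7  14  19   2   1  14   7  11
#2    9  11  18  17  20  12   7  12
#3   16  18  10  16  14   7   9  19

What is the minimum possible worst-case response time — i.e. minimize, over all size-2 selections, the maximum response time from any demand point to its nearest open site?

Open {#1, #3}.
  Farthest demand point is Z2 at response time 14 (to #1); all others are ≤ 14.
With {#2, #3} the worst case is 16.
With {#1, #2} the worst case is 18.
No size-2 selection achieves below 14.

14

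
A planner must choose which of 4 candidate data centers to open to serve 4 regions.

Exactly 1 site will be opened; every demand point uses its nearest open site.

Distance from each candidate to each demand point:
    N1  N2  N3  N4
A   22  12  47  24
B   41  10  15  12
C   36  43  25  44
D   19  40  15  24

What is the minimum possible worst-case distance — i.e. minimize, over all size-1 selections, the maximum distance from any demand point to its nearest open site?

Open {D}.
  Farthest demand point is N2 at distance 40 (to D); all others are ≤ 40.
With {B} the worst case is 41.
With {C} the worst case is 44.
No size-1 selection achieves below 40.

40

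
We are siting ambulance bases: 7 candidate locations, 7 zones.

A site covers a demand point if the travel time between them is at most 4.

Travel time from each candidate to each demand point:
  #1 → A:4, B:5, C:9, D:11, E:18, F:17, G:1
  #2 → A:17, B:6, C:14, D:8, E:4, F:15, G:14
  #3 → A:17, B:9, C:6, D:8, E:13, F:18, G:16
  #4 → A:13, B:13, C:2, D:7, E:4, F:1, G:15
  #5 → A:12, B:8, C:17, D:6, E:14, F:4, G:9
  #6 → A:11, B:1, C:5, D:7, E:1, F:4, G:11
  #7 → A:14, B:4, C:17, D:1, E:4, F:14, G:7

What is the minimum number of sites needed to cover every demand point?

Coverage sets (demand points within 4 of each site):
  #1: {A, G}
  #2: {E}
  #3: {}
  #4: {C, E, F}
  #5: {F}
  #6: {B, E, F}
  #7: {B, D, E}
No 2 sites suffice: every size-2 union leaves at least one demand point uncovered.
But {#1, #4, #7} covers everything, so the minimum is 3.

3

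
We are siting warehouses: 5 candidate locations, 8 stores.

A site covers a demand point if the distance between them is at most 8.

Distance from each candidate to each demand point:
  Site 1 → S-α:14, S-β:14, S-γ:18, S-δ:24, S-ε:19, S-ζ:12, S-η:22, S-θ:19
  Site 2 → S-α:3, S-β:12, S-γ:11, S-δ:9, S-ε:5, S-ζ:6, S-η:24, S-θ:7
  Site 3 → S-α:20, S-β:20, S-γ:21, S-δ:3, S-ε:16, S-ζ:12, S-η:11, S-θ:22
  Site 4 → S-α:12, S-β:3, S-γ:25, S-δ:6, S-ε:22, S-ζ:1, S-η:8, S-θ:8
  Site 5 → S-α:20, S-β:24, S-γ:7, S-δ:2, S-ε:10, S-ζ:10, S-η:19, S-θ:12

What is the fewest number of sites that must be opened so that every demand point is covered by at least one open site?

3

Coverage sets (demand points within 8 of each site):
  Site 1: {}
  Site 2: {S-α, S-ε, S-ζ, S-θ}
  Site 3: {S-δ}
  Site 4: {S-β, S-δ, S-ζ, S-η, S-θ}
  Site 5: {S-γ, S-δ}
No 2 sites suffice: every size-2 union leaves at least one demand point uncovered.
But {Site 2, Site 4, Site 5} covers everything, so the minimum is 3.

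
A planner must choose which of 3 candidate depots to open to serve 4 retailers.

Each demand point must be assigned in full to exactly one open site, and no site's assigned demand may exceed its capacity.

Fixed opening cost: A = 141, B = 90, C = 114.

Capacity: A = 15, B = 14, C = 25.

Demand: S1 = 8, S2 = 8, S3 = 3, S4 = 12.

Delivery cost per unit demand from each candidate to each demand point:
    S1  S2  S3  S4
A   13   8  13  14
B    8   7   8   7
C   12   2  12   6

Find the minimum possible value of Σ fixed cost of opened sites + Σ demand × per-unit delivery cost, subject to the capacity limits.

Open {B, C}; cheapest assignment that respects the capacities:
  B (cap 14, load 11): S1, S3 — cost 8×8 + 3×8 = 88
  C (cap 25, load 20): S2, S4 — cost 8×2 + 12×6 = 88
  Shipping 176, fixed 204 → total 380.
  Any other capacity-feasible assignment to {B, C} ships for at least 176.
Compare {A, C}: its best feasible assignment gives total 483.
Compare {A, B, C}: its best feasible assignment gives total 521.
Every other set of open sites that can feasibly serve all demand totals ≥ 483 even under its best assignment. Minimum: 380.

380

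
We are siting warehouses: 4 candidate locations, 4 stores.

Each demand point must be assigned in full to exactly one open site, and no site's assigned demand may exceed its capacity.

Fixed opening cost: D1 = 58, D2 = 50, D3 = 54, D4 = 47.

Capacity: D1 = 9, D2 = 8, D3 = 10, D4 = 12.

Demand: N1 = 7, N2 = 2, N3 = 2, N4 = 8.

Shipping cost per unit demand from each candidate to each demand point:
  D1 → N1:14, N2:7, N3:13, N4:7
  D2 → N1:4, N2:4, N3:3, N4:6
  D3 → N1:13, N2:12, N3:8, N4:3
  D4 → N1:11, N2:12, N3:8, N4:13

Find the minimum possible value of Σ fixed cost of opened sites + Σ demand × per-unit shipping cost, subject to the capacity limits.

242

Open {D3, D4}; cheapest assignment that respects the capacities:
  D3 (cap 10, load 10): N2, N4 — cost 2×12 + 8×3 = 48
  D4 (cap 12, load 9): N1, N3 — cost 7×11 + 2×8 = 93
  Shipping 141, fixed 101 → total 242.
  Any other capacity-feasible assignment to {D3, D4} ships for at least 141.
Compare {D2, D3, D4}: its best feasible assignment gives total 243.
Compare {D1, D2, D3}: its best feasible assignment gives total 244.
Every other set of open sites that can feasibly serve all demand totals ≥ 243 even under its best assignment. Minimum: 242.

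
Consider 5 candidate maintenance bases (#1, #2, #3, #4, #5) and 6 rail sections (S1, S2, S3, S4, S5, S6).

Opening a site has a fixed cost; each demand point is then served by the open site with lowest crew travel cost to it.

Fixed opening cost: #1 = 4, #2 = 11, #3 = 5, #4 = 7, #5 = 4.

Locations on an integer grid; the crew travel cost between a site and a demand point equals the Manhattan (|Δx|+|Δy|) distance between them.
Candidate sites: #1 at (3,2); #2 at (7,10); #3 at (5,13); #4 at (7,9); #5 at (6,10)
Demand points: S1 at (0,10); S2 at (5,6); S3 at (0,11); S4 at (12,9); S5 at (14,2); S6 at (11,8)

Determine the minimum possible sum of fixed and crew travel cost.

51

Open {#1, #5}: assign each demand point to its cheapest open site.
  S1→#5 6, S2→#5 5, S3→#5 7, S4→#5 7, S5→#1 11, S6→#5 7
  crew travel cost 43, fixed 8 → total 51.
Compare {#5}: crew travel cost 48 + fixed 4 = 52.
Compare {#4}: crew travel cost 46 + fixed 7 = 53.
Compare {#4, #5}: crew travel cost 42 + fixed 11 = 53.
All other subsets cost ≥ 52. Minimum total cost: 51.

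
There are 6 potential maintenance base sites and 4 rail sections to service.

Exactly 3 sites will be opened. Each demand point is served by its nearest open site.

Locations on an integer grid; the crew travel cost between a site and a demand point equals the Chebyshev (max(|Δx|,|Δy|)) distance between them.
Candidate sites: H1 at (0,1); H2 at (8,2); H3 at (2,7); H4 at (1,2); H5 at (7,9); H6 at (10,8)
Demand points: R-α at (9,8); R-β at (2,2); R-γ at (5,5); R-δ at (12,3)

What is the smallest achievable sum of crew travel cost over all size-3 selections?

Open {H2, H4, H6}.
  R-α→H6 1, R-β→H4 1, R-γ→H2 3, R-δ→H2 4  ⇒ total 9.
Compare {H1, H2, H6}: total 10.
Compare {H2, H4, H5}: total 10.
No size-3 selection does better; minimum is 9.

9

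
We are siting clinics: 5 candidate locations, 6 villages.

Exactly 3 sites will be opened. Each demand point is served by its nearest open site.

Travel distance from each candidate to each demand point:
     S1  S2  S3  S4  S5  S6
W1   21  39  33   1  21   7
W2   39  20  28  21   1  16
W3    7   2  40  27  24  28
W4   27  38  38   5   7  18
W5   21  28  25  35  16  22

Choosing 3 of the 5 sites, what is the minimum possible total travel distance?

Open {W1, W2, W3}.
  S1→W3 7, S2→W3 2, S3→W2 28, S4→W1 1, S5→W2 1, S6→W1 7  ⇒ total 46.
Compare {W1, W3, W4}: total 57.
Compare {W1, W3, W5}: total 58.
No size-3 selection does better; minimum is 46.

46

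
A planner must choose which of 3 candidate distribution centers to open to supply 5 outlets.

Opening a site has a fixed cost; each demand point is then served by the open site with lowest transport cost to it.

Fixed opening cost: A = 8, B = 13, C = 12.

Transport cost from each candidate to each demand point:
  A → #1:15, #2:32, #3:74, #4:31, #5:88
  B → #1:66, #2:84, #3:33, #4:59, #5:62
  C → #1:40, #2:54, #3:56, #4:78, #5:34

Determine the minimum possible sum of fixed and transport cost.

178

Open {A, B, C}: assign each demand point to its cheapest open site.
  #1→A 15, #2→A 32, #3→B 33, #4→A 31, #5→C 34
  transport cost 145, fixed 33 → total 178.
Compare {A, C}: transport cost 168 + fixed 20 = 188.
Compare {A, B}: transport cost 173 + fixed 21 = 194.
Compare {B, C}: transport cost 220 + fixed 25 = 245.
All other subsets cost ≥ 188. Minimum total cost: 178.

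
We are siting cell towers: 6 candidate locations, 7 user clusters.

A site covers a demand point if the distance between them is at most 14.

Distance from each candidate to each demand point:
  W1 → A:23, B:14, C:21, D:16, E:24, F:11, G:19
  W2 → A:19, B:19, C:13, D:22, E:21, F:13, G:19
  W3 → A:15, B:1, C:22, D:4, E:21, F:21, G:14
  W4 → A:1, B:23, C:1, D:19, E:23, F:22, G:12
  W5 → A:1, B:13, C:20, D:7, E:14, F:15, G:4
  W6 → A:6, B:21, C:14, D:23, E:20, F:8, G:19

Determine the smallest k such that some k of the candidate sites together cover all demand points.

Coverage sets (demand points within 14 of each site):
  W1: {B, F}
  W2: {C, F}
  W3: {B, D, G}
  W4: {A, C, G}
  W5: {A, B, D, E, G}
  W6: {A, C, F}
No single site covers all 7 demand points.
But {W2, W5} covers everything, so the minimum is 2.

2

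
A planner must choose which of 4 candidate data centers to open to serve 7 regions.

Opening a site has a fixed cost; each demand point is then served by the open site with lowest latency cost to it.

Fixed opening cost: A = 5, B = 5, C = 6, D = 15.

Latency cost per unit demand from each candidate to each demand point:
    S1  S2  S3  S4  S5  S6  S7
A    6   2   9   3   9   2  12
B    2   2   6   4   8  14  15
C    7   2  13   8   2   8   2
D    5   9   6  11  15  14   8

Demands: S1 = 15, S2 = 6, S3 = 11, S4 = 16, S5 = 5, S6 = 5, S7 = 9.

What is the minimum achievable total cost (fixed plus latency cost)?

210

Open {A, B, C}: assign each demand point to its cheapest open site.
  S1→B 15×2=30, S2→A 6×2=12, S3→B 11×6=66, S4→A 16×3=48, S5→C 5×2=10, S6→A 5×2=10, S7→C 9×2=18
  latency cost 194, fixed 16 → total 210.
Compare {A, B, C, D}: latency cost 194 + fixed 31 = 225.
Compare {B, C}: latency cost 240 + fixed 11 = 251.
Compare {A, C, D}: latency cost 239 + fixed 26 = 265.
All other subsets cost ≥ 225. Minimum total cost: 210.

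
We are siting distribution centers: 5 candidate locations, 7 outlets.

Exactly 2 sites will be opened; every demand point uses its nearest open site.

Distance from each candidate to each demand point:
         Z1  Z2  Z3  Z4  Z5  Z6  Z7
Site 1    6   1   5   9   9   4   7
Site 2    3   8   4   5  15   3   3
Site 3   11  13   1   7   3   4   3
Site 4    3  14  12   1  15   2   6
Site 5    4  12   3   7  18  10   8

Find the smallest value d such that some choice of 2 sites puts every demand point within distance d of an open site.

7

Open {Site 1, Site 3}.
  Farthest demand point is Z4 at distance 7 (to Site 3); all others are ≤ 7.
With {Site 2, Site 3} the worst case is 8.
With {Site 1, Site 2} the worst case is 9.
No size-2 selection achieves below 7.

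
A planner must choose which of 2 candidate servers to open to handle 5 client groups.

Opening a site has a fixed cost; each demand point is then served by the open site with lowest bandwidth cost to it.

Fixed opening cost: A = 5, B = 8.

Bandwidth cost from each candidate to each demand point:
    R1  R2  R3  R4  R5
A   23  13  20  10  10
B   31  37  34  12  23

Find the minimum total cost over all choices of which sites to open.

81

Open {A}: assign each demand point to its cheapest open site.
  R1→A 23, R2→A 13, R3→A 20, R4→A 10, R5→A 10
  bandwidth cost 76, fixed 5 → total 81.
Compare {A, B}: bandwidth cost 76 + fixed 13 = 89.
Compare {B}: bandwidth cost 137 + fixed 8 = 145.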